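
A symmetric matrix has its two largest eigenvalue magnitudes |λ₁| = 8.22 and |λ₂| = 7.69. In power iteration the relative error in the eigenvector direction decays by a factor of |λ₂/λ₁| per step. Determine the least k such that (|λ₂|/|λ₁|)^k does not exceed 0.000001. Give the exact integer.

208

|λ₂/λ₁| = 7.69/8.22 = 0.93552
Need k ≥ ln(0.000001) / ln(0.93552) = -13.8155 / -0.0666 ≈ 207.286
Smallest integer k satisfying the bound: 208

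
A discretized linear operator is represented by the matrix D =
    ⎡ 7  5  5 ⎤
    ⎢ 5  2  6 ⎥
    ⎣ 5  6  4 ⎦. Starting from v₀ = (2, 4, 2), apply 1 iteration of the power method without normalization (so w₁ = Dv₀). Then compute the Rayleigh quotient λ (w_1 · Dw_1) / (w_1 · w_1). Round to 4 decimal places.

λ ≈ 15.0452

w1 = Dv₀ = (7·2 + 5·4 + 5·2; 5·2 + 2·4 + 6·2; 5·2 + 6·4 + 4·2) = (44, 30, 42)
Dw1 = (668, 532, 568)
w1·Dw1 = 44·668 + 30·532 + 42·568 = 69208; w1·w1 = 44·44 + 30·30 + 42·42 = 4600
λ ≈ 69208/4600 = 15.0452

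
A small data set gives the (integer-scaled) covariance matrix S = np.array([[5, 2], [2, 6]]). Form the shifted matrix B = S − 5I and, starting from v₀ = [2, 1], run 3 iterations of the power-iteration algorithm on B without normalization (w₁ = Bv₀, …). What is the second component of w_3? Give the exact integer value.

29

B = S − 5I has rows (0, 2); (2, 1)
w1 = Bv₀ = (2, 5)
w2 = Bw1 = (10, 9)
w3 = Bw2 = (18, 29)
Requested component of w3: 29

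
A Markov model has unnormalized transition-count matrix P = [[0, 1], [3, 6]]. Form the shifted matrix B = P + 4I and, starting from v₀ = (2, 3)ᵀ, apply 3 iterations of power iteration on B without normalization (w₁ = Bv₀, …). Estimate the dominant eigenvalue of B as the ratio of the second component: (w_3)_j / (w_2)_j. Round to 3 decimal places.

10.611

B = P + 4I has rows (4, 1); (3, 10)
w1 = Bv₀ = (11, 36)
w2 = Bw1 = (80, 393)
w3 = Bw2 = (713, 4170)
Ratio: 4170/393 = 10.611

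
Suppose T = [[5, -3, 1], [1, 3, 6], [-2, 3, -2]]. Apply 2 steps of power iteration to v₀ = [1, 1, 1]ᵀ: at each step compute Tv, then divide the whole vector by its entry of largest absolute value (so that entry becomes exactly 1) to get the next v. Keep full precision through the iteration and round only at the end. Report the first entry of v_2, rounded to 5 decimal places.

-0.59259

Tv0 = (3.000000, 10.000000, -1.000000); divide by 10.000000 → v1 = (0.300000, 1.000000, -0.100000)
Tv1 = (-1.600000, 2.700000, 2.600000); divide by 2.700000 → v2 = (-0.592593, 1.000000, 0.962963)
Requested entry of v2: -16/27 = -0.59259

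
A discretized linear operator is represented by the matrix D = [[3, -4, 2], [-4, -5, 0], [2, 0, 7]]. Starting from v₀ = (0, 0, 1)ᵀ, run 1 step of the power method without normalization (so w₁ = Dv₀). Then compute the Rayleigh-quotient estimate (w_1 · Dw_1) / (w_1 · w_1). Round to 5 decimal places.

7.75472

w1 = Dv₀ = (2, 0, 7)
Dw1 = (20, -8, 53)
w1·Dw1 = 2·20 + 0·(-8) + 7·53 = 411; w1·w1 = 2·2 + 0·0 + 7·7 = 53
λ ≈ 411/53 = 7.75472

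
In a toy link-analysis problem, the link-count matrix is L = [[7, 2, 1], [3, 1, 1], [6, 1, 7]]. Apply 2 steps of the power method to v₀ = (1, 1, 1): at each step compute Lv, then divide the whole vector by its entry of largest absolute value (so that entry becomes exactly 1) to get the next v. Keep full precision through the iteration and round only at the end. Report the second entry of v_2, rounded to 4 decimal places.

0.3006

Lv0 = (10.00000, 5.00000, 14.00000); divide by 14.00000 → v1 = (0.71429, 0.35714, 1.00000)
Lv1 = (6.71429, 3.50000, 11.64286); divide by 11.64286 → v2 = (0.57669, 0.30061, 1.00000)
Requested entry of v2: 49/163 = 0.3006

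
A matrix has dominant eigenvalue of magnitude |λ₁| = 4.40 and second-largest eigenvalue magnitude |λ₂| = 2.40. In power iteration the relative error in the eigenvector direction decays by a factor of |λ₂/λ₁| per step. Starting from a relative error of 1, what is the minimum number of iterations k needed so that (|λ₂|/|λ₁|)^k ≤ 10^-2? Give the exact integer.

8

|λ₂/λ₁| = 2.40/4.40 = 0.54545
Need k ≥ ln(10^-2) / ln(0.54545) = -4.6052 / -0.6061 ≈ 7.598
Smallest integer k satisfying the bound: 8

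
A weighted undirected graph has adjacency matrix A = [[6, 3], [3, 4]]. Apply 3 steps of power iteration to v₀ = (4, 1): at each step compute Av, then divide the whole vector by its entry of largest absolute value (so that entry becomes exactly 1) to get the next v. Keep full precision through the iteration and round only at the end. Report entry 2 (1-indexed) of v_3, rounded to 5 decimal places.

0.71386

Av0 = (27.000000, 16.000000); divide by 27.000000 → v1 = (1.000000, 0.592593)
Av1 = (7.777778, 5.370370); divide by 7.777778 → v2 = (1.000000, 0.690476)
Av2 = (8.071429, 5.761905); divide by 8.071429 → v3 = (1.000000, 0.713864)
Requested entry of v3: 1210/1695 = 0.71386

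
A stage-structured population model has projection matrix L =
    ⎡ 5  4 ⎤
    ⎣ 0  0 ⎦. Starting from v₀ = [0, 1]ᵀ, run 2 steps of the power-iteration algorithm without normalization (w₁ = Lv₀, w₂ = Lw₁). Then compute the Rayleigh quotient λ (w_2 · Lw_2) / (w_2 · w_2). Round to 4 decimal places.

λ ≈ 5.0000

w1 = Lv₀ = (5·0 + 4·1; 0·0 + 0·1) = (4, 0)
w2 = Lw1 = (5·4 + 4·0; 0·4 + 0·0) = (20, 0)
Lw2 = (100, 0)
w2·Lw2 = 20·100 + 0·0 = 2000; w2·w2 = 20·20 + 0·0 = 400
λ ≈ 2000/400 = 5.0000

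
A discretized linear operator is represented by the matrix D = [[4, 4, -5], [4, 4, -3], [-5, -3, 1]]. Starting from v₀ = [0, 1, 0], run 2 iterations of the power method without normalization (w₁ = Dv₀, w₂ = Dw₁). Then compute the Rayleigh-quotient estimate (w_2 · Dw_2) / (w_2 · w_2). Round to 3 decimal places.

11.195

w1 = Dv₀ = (4·0 + 4·1 + (-5)·0; 4·0 + 4·1 + (-3)·0; (-5)·0 + (-3)·1 + 1·0) = (4, 4, -3)
w2 = Dw1 = (4·4 + 4·4 + (-5)·(-3); 4·4 + 4·4 + (-3)·(-3); (-5)·4 + (-3)·4 + 1·(-3)) = (47, 41, -35)
Dw2 = (527, 457, -393)
w2·Dw2 = 47·527 + 41·457 + (-35)·(-393) = 57261; w2·w2 = 47·47 + 41·41 + (-35)·(-35) = 5115
λ ≈ 57261/5115 = 11.195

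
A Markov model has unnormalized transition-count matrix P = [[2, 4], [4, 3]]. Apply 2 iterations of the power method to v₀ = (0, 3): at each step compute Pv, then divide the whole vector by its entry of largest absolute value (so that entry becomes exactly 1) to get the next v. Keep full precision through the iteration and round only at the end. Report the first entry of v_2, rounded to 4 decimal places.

Pv0 = (12.00000, 9.00000); divide by 12.00000 → v1 = (1.00000, 0.75000)
Pv1 = (5.00000, 6.25000); divide by 6.25000 → v2 = (0.80000, 1.00000)
Requested entry of v2: 60/75 = 0.8000

0.8000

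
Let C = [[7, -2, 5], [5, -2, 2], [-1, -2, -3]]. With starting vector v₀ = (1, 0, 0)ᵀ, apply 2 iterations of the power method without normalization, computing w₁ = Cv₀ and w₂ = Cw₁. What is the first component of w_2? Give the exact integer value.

34

w1 = Cv₀ = (7·1 + (-2)·0 + 5·0; 5·1 + (-2)·0 + 2·0; (-1)·1 + (-2)·0 + (-3)·0) = (7, 5, -1)
w2 = Cw1 = (7·7 + (-2)·5 + 5·(-1); 5·7 + (-2)·5 + 2·(-1); (-1)·7 + (-2)·5 + (-3)·(-1)) = (34, 23, -14)
The requested component of w2 is 34.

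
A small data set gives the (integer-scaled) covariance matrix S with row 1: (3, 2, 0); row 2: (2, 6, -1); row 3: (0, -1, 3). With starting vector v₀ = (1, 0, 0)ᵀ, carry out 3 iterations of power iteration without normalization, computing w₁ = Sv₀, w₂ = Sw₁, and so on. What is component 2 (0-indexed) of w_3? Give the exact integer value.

-24

w1 = Sv₀ = (3, 2, 0)
w2 = Sw1 = (13, 18, -2)
w3 = Sw2 = (75, 136, -24)
The requested component of w3 is -24.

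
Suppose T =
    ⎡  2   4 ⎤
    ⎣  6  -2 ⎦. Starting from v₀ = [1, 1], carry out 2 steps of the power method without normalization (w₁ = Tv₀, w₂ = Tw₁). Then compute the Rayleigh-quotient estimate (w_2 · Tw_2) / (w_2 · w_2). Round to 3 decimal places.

w1 = Tv₀ = (6, 4)
w2 = Tw1 = (28, 28)
Tw2 = (168, 112)
w2·Tw2 = 28·168 + 28·112 = 7840; w2·w2 = 28·28 + 28·28 = 1568
λ ≈ 7840/1568 = 5.000

5.000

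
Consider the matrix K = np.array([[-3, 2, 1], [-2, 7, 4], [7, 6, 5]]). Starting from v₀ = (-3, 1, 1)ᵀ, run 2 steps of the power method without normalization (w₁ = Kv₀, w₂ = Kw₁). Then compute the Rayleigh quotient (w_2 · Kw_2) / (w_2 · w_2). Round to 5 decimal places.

λ ≈ 8.07602

w1 = Kv₀ = (12, 17, -10)
w2 = Kw1 = (-12, 55, 136)
Kw2 = (282, 953, 926)
w2·Kw2 = (-12)·282 + 55·953 + 136·926 = 174967; w2·w2 = (-12)·(-12) + 55·55 + 136·136 = 21665
λ ≈ 174967/21665 = 8.07602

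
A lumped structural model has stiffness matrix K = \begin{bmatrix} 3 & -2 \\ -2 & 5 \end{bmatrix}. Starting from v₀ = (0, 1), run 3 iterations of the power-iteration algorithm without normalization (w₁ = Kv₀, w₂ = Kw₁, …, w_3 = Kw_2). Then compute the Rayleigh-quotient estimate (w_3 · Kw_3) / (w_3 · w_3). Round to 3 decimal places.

w1 = Kv₀ = (3·0 + (-2)·1; (-2)·0 + 5·1) = (-2, 5)
w2 = Kw1 = (3·(-2) + (-2)·5; (-2)·(-2) + 5·5) = (-16, 29)
w3 = Kw2 = (-106, 177)
Kw3 = (-672, 1097)
w3·Kw3 = (-106)·(-672) + 177·1097 = 265401; w3·w3 = (-106)·(-106) + 177·177 = 42565
λ ≈ 265401/42565 = 6.235

6.235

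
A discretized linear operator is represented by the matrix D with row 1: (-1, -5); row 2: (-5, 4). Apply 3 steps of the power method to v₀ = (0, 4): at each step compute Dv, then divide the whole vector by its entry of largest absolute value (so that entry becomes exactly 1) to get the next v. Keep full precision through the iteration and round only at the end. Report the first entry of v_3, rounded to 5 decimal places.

-0.79498

Dv0 = (-20.000000, 16.000000); divide by -20.000000 → v1 = (1.000000, -0.800000)
Dv1 = (3.000000, -8.200000); divide by -8.200000 → v2 = (-0.365854, 1.000000)
Dv2 = (-4.634146, 5.829268); divide by 5.829268 → v3 = (-0.794979, 1.000000)
Requested entry of v3: -760/956 = -0.79498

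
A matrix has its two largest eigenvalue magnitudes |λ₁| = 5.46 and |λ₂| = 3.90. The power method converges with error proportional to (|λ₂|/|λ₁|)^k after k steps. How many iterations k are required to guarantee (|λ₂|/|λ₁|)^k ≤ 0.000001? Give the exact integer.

|λ₂/λ₁| = 3.90/5.46 = 0.71429
Need k ≥ ln(0.000001) / ln(0.71429) = -13.8155 / -0.3365 ≈ 41.060
Smallest integer k satisfying the bound: 42

42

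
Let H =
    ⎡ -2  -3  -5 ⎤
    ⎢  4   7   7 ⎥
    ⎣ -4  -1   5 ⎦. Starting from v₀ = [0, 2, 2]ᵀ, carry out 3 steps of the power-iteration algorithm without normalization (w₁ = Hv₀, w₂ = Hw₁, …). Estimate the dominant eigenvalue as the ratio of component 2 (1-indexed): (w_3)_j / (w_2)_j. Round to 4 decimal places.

w1 = Hv₀ = (-16, 28, 8)
w2 = Hw1 = (-92, 188, 76)
w3 = Hw2 = (-760, 1480, 560)
Ratio at component: 1480 / 188 = 7.8723

7.8723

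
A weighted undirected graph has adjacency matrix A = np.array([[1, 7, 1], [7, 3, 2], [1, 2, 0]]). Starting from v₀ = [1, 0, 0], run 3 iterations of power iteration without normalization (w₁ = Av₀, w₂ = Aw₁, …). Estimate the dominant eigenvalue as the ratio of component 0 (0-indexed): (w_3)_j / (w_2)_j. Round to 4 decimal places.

λ ≈ 5.4118

w1 = Av₀ = (1, 7, 1)
w2 = Aw1 = (51, 30, 15)
w3 = Aw2 = (276, 477, 111)
Ratio at component: 276 / 51 = 5.4118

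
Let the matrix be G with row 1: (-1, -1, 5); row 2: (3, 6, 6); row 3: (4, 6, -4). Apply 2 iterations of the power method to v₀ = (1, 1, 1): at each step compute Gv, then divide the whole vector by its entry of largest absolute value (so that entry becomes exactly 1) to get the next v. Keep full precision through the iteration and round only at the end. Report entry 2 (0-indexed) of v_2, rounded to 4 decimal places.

0.5778

Gv0 = (3.00000, 15.00000, 6.00000); divide by 15.00000 → v1 = (0.20000, 1.00000, 0.40000)
Gv1 = (0.80000, 9.00000, 5.20000); divide by 9.00000 → v2 = (0.08889, 1.00000, 0.57778)
Requested entry of v2: 78/135 = 0.5778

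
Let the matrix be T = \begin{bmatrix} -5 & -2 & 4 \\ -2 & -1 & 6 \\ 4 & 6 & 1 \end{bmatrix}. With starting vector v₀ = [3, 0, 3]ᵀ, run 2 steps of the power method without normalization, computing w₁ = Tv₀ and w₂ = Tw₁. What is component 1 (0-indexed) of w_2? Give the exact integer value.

w1 = Tv₀ = ((-5)·3 + (-2)·0 + 4·3; (-2)·3 + (-1)·0 + 6·3; 4·3 + 6·0 + 1·3) = (-3, 12, 15)
w2 = Tw1 = ((-5)·(-3) + (-2)·12 + 4·15; (-2)·(-3) + (-1)·12 + 6·15; 4·(-3) + 6·12 + 1·15) = (51, 84, 75)
The requested component of w2 is 84.

84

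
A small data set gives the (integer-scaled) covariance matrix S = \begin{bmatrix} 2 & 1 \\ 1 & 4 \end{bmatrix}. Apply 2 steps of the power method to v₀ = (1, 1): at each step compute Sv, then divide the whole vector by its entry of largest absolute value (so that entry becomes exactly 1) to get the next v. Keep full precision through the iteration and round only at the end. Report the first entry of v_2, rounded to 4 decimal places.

0.4783

Sv0 = (3.00000, 5.00000); divide by 5.00000 → v1 = (0.60000, 1.00000)
Sv1 = (2.20000, 4.60000); divide by 4.60000 → v2 = (0.47826, 1.00000)
Requested entry of v2: 11/23 = 0.4783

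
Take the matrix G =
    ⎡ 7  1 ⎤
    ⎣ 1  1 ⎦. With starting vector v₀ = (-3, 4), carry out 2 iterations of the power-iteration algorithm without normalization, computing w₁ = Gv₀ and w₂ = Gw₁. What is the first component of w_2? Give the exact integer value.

w1 = Gv₀ = (-17, 1)
w2 = Gw1 = (-118, -16)
The requested component of w2 is -118.

-118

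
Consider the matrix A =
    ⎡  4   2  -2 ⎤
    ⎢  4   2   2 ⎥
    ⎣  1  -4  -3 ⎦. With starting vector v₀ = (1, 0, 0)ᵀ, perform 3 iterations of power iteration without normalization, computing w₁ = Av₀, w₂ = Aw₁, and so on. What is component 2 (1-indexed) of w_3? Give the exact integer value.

w1 = Av₀ = (4·1 + 2·0 + (-2)·0; 4·1 + 2·0 + 2·0; 1·1 + (-4)·0 + (-3)·0) = (4, 4, 1)
w2 = Aw1 = (4·4 + 2·4 + (-2)·1; 4·4 + 2·4 + 2·1; 1·4 + (-4)·4 + (-3)·1) = (22, 26, -15)
w3 = Aw2 = (170, 110, -37)
The requested component of w3 is 110.

110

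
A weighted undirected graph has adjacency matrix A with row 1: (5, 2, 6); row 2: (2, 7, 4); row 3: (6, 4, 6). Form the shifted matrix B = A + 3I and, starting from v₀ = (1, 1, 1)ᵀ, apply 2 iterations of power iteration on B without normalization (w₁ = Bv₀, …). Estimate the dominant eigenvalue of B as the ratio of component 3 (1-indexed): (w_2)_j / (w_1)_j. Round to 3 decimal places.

μ ≈ 17.421

B = A + 3I has rows (8, 2, 6); (2, 10, 4); (6, 4, 9)
w1 = Bv₀ = (8·1 + 2·1 + 6·1; 2·1 + 10·1 + 4·1; 6·1 + 4·1 + 9·1) = (16, 16, 19)
w2 = Bw1 = (8·16 + 2·16 + 6·19; 2·16 + 10·16 + 4·19; 6·16 + 4·16 + 9·19) = (274, 268, 331)
Ratio: 331/19 = 17.421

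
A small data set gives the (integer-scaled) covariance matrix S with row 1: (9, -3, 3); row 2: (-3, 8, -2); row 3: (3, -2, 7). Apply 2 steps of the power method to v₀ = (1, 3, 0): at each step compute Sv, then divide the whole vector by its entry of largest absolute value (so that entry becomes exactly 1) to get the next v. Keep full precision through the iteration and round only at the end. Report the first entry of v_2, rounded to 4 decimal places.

Sv0 = (0.00000, 21.00000, -3.00000); divide by 21.00000 → v1 = (0.00000, 1.00000, -0.14286)
Sv1 = (-3.42857, 8.28571, -3.00000); divide by 8.28571 → v2 = (-0.41379, 1.00000, -0.36207)
Requested entry of v2: -72/174 = -0.4138

-0.4138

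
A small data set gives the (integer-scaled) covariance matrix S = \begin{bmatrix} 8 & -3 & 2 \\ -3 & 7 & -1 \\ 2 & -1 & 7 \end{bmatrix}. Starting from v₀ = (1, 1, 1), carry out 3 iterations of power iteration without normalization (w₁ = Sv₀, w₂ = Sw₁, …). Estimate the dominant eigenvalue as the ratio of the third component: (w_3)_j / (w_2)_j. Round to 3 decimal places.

w1 = Sv₀ = (7, 3, 8)
w2 = Sw1 = (63, -8, 67)
w3 = Sw2 = (662, -312, 603)
Ratio at component: 603 / 67 = 9.000

9.000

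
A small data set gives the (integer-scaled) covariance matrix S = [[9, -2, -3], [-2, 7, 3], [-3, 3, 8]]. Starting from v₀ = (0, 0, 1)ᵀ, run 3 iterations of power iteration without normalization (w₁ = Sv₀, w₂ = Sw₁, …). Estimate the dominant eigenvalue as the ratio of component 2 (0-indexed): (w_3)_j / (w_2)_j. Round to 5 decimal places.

w1 = Sv₀ = (9·0 + (-2)·0 + (-3)·1; (-2)·0 + 7·0 + 3·1; (-3)·0 + 3·0 + 8·1) = (-3, 3, 8)
w2 = Sw1 = (9·(-3) + (-2)·3 + (-3)·8; (-2)·(-3) + 7·3 + 3·8; (-3)·(-3) + 3·3 + 8·8) = (-57, 51, 82)
w3 = Sw2 = (-861, 717, 980)
Ratio at component: 980 / 82 = 11.95122

11.95122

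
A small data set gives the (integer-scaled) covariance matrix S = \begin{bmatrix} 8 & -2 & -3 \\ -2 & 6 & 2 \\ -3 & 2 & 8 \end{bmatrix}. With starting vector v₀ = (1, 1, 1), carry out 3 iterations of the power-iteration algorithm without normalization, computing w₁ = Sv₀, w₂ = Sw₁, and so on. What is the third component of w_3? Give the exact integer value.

587

w1 = Sv₀ = (8·1 + (-2)·1 + (-3)·1; (-2)·1 + 6·1 + 2·1; (-3)·1 + 2·1 + 8·1) = (3, 6, 7)
w2 = Sw1 = (8·3 + (-2)·6 + (-3)·7; (-2)·3 + 6·6 + 2·7; (-3)·3 + 2·6 + 8·7) = (-9, 44, 59)
w3 = Sw2 = (-337, 400, 587)
The requested component of w3 is 587.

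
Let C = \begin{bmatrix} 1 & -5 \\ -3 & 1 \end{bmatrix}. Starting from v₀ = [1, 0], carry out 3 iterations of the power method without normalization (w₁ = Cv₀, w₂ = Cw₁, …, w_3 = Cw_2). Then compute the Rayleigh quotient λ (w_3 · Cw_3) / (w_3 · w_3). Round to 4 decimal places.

4.9491

w1 = Cv₀ = (1·1 + (-5)·0; (-3)·1 + 1·0) = (1, -3)
w2 = Cw1 = (1·1 + (-5)·(-3); (-3)·1 + 1·(-3)) = (16, -6)
w3 = Cw2 = (46, -54)
Cw3 = (316, -192)
w3·Cw3 = 46·316 + (-54)·(-192) = 24904; w3·w3 = 46·46 + (-54)·(-54) = 5032
λ ≈ 24904/5032 = 4.9491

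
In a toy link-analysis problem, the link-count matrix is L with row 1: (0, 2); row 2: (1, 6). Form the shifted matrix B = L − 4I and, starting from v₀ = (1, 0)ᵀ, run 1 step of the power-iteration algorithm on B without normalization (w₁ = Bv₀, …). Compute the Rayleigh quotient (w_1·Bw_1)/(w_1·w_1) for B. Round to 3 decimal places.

-4.353

B = L − 4I has rows (-4, 2); (1, 2)
w1 = Bv₀ = ((-4)·1 + 2·0; 1·1 + 2·0) = (-4, 1)
Bw1 = (18, -2)
w1·Bw1 = -74; w1·w1 = 17; μ ≈ -74/17 = -4.353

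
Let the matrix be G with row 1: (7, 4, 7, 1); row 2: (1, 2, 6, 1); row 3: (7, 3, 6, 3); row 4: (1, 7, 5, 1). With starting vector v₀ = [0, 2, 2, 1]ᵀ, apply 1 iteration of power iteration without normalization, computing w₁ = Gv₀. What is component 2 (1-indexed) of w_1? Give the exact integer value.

17

w1 = Gv₀ = (7·0 + 4·2 + 7·2 + 1·1; 1·0 + 2·2 + 6·2 + 1·1; 7·0 + 3·2 + 6·2 + 3·1; 1·0 + 7·2 + 5·2 + 1·1) = (23, 17, 21, 25)
The requested component of w1 is 17.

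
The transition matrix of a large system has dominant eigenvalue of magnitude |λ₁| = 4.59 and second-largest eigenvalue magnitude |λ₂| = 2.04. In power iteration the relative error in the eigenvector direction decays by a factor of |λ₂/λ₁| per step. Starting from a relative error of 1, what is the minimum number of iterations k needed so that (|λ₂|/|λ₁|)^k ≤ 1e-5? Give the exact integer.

15

|λ₂/λ₁| = 2.04/4.59 = 0.44444
Need k ≥ ln(1e-5) / ln(0.44444) = -11.5129 / -0.8109 ≈ 14.197
Smallest integer k satisfying the bound: 15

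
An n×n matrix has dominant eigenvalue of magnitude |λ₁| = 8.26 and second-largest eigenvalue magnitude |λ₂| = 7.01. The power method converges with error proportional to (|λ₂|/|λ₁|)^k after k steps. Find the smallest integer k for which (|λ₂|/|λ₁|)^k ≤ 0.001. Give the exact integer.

43

|λ₂/λ₁| = 7.01/8.26 = 0.84867
Need k ≥ ln(0.001) / ln(0.84867) = -6.9078 / -0.1641 ≈ 42.098
Smallest integer k satisfying the bound: 43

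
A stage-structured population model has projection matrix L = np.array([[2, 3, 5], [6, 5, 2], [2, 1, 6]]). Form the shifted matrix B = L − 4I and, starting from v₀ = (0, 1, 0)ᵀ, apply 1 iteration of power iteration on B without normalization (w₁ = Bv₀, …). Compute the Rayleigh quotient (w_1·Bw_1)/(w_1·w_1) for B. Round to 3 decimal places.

B = L − 4I has rows (-2, 3, 5); (6, 1, 2); (2, 1, 2)
w1 = Bv₀ = (3, 1, 1)
Bw1 = (2, 21, 9)
w1·Bw1 = 36; w1·w1 = 11; μ ≈ 36/11 = 3.273

3.273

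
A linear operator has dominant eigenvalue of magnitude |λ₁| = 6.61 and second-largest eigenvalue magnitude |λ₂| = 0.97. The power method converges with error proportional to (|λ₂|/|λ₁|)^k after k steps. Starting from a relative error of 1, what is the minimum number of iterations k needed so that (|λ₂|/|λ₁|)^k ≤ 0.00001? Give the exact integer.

6

|λ₂/λ₁| = 0.97/6.61 = 0.14675
Need k ≥ ln(0.00001) / ln(0.14675) = -11.5129 / -1.9190 ≈ 5.999
Smallest integer k satisfying the bound: 6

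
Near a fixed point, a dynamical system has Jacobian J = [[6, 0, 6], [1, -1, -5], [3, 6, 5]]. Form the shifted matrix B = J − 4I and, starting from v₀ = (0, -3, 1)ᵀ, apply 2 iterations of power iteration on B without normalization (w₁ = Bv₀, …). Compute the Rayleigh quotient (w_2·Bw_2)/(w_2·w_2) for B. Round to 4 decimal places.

B = J − 4I has rows (2, 0, 6); (1, -5, -5); (3, 6, 1)
w1 = Bv₀ = (2·0 + 0·(-3) + 6·1; 1·0 + (-5)·(-3) + (-5)·1; 3·0 + 6·(-3) + 1·1) = (6, 10, -17)
w2 = Bw1 = (2·6 + 0·10 + 6·(-17); 1·6 + (-5)·10 + (-5)·(-17); 3·6 + 6·10 + 1·(-17)) = (-90, 41, 61)
Bw2 = (186, -600, 37)
w2·Bw2 = -39083; w2·w2 = 13502; μ ≈ -39083/13502 = -2.8946

-2.8946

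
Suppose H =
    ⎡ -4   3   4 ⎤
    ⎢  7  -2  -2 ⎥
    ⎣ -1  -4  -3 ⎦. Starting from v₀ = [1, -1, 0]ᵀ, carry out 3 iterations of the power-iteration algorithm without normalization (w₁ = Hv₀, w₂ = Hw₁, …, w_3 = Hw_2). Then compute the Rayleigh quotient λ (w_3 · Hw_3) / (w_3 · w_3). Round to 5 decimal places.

w1 = Hv₀ = ((-4)·1 + 3·(-1) + 4·0; 7·1 + (-2)·(-1) + (-2)·0; (-1)·1 + (-4)·(-1) + (-3)·0) = (-7, 9, 3)
w2 = Hw1 = ((-4)·(-7) + 3·9 + 4·3; 7·(-7) + (-2)·9 + (-2)·3; (-1)·(-7) + (-4)·9 + (-3)·3) = (67, -73, -38)
w3 = Hw2 = (-639, 691, 339)
Hw3 = (5985, -6533, -3142)
w3·Hw3 = (-639)·5985 + 691·(-6533) + 339·(-3142) = -9403856; w3·w3 = (-639)·(-639) + 691·691 + 339·339 = 1000723
λ ≈ -9403856/1000723 = -9.39706

λ ≈ -9.39706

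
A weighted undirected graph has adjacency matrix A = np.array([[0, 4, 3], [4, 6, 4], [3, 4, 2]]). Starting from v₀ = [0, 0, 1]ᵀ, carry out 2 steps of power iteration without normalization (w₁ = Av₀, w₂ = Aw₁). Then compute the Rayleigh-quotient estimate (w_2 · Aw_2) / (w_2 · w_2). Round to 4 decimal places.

w1 = Av₀ = (3, 4, 2)
w2 = Aw1 = (22, 44, 29)
Aw2 = (263, 468, 300)
w2·Aw2 = 22·263 + 44·468 + 29·300 = 35078; w2·w2 = 22·22 + 44·44 + 29·29 = 3261
λ ≈ 35078/3261 = 10.7568

10.7568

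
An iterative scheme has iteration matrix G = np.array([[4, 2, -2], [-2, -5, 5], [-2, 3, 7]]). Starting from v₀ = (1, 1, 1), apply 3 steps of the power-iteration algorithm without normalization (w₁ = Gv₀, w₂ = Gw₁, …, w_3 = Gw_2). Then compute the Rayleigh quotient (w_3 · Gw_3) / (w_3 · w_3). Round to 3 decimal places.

w1 = Gv₀ = (4, -2, 8)
w2 = Gw1 = (-4, 42, 42)
w3 = Gw2 = (-16, 8, 428)
Gw3 = (-904, 2132, 3052)
w3·Gw3 = (-16)·(-904) + 8·2132 + 428·3052 = 1337776; w3·w3 = (-16)·(-16) + 8·8 + 428·428 = 183504
λ ≈ 1337776/183504 = 7.290

λ ≈ 7.290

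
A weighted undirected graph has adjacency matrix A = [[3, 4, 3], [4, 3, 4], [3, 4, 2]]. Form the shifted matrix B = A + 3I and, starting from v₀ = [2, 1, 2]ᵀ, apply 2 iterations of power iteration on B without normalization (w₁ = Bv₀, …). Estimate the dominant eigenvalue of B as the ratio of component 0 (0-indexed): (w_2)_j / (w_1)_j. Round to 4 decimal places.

B = A + 3I has rows (6, 4, 3); (4, 6, 4); (3, 4, 5)
w1 = Bv₀ = (22, 22, 20)
w2 = Bw1 = (280, 300, 254)
Ratio: 280/22 = 12.7273

μ ≈ 12.7273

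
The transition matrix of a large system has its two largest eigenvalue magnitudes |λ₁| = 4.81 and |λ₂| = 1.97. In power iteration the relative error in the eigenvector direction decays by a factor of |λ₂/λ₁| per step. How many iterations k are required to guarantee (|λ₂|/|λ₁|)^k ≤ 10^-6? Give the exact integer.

|λ₂/λ₁| = 1.97/4.81 = 0.40956
Need k ≥ ln(10^-6) / ln(0.40956) = -13.8155 / -0.8927 ≈ 15.477
Smallest integer k satisfying the bound: 16

16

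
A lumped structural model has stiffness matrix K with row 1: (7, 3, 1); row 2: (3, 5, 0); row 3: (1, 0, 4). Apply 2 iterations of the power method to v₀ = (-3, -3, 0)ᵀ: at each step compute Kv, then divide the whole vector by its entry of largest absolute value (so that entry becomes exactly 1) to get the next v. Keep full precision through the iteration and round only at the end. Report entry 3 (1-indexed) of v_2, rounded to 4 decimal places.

Kv0 = (-30.00000, -24.00000, -3.00000); divide by -30.00000 → v1 = (1.00000, 0.80000, 0.10000)
Kv1 = (9.50000, 7.00000, 1.40000); divide by 9.50000 → v2 = (1.00000, 0.73684, 0.14737)
Requested entry of v2: -42/-285 = 0.1474

0.1474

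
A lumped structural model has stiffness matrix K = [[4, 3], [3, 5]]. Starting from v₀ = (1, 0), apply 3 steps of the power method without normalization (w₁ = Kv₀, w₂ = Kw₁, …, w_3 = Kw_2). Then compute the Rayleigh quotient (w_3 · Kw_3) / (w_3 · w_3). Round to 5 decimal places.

7.54094

w1 = Kv₀ = (4, 3)
w2 = Kw1 = (25, 27)
w3 = Kw2 = (181, 210)
Kw3 = (1354, 1593)
w3·Kw3 = 181·1354 + 210·1593 = 579604; w3·w3 = 181·181 + 210·210 = 76861
λ ≈ 579604/76861 = 7.54094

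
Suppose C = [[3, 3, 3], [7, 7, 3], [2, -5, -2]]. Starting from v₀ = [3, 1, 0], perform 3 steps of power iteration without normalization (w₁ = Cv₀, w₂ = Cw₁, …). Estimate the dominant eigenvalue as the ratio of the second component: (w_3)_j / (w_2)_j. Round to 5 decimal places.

λ ≈ 8.79152

w1 = Cv₀ = (3·3 + 3·1 + 3·0; 7·3 + 7·1 + 3·0; 2·3 + (-5)·1 + (-2)·0) = (12, 28, 1)
w2 = Cw1 = (3·12 + 3·28 + 3·1; 7·12 + 7·28 + 3·1; 2·12 + (-5)·28 + (-2)·1) = (123, 283, -118)
w3 = Cw2 = (864, 2488, -933)
Ratio at component: 2488 / 283 = 8.79152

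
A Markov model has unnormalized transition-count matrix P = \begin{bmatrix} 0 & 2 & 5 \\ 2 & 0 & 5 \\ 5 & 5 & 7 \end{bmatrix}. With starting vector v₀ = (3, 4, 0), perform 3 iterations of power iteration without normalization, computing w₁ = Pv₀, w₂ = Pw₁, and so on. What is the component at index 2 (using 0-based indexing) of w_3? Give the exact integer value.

4095

w1 = Pv₀ = (0·3 + 2·4 + 5·0; 2·3 + 0·4 + 5·0; 5·3 + 5·4 + 7·0) = (8, 6, 35)
w2 = Pw1 = (0·8 + 2·6 + 5·35; 2·8 + 0·6 + 5·35; 5·8 + 5·6 + 7·35) = (187, 191, 315)
w3 = Pw2 = (1957, 1949, 4095)
The requested component of w3 is 4095.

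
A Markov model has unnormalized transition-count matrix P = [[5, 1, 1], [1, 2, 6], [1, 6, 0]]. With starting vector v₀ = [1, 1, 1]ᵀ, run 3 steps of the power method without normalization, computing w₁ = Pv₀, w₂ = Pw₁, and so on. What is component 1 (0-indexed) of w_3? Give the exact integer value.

w1 = Pv₀ = (7, 9, 7)
w2 = Pw1 = (51, 67, 61)
w3 = Pw2 = (383, 551, 453)
The requested component of w3 is 551.

551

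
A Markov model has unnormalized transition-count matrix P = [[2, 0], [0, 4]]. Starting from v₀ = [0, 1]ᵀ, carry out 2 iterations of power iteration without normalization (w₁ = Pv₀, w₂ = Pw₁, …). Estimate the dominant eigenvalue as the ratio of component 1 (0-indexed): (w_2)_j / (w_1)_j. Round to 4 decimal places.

λ ≈ 4.0000

w1 = Pv₀ = (2·0 + 0·1; 0·0 + 4·1) = (0, 4)
w2 = Pw1 = (2·0 + 0·4; 0·0 + 4·4) = (0, 16)
Ratio at component: 16 / 4 = 4.0000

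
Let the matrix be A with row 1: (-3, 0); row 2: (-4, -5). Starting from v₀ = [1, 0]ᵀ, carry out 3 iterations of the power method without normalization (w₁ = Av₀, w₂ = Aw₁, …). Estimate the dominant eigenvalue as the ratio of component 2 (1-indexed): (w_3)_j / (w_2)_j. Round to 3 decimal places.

λ ≈ -6.125

w1 = Av₀ = ((-3)·1 + 0·0; (-4)·1 + (-5)·0) = (-3, -4)
w2 = Aw1 = ((-3)·(-3) + 0·(-4); (-4)·(-3) + (-5)·(-4)) = (9, 32)
w3 = Aw2 = (-27, -196)
Ratio at component: -196 / 32 = -6.125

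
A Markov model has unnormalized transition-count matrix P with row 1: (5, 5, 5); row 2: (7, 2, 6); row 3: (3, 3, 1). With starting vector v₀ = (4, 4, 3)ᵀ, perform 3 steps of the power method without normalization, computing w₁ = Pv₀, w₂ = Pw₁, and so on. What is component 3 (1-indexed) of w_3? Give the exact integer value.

4359

w1 = Pv₀ = (5·4 + 5·4 + 5·3; 7·4 + 2·4 + 6·3; 3·4 + 3·4 + 1·3) = (55, 54, 27)
w2 = Pw1 = (5·55 + 5·54 + 5·27; 7·55 + 2·54 + 6·27; 3·55 + 3·54 + 1·27) = (680, 655, 354)
w3 = Pw2 = (8445, 8194, 4359)
The requested component of w3 is 4359.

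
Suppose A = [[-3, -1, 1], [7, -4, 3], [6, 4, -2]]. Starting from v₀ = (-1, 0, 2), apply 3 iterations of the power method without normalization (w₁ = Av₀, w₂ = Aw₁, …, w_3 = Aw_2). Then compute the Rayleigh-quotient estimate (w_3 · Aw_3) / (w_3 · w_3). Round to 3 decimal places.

-4.204

w1 = Av₀ = (5, -1, -10)
w2 = Aw1 = (-24, 9, 46)
w3 = Aw2 = (109, -66, -200)
Aw3 = (-461, 427, 790)
w3·Aw3 = 109·(-461) + (-66)·427 + (-200)·790 = -236431; w3·w3 = 109·109 + (-66)·(-66) + (-200)·(-200) = 56237
λ ≈ -236431/56237 = -4.204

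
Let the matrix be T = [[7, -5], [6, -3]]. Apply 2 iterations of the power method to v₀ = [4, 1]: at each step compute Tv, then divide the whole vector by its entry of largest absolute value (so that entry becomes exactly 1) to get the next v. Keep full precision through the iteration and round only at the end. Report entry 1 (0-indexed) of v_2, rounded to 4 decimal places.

Tv0 = (23.00000, 21.00000); divide by 23.00000 → v1 = (1.00000, 0.91304)
Tv1 = (2.43478, 3.26087); divide by 3.26087 → v2 = (0.74667, 1.00000)
Requested entry of v2: 75/75 = 1.0000

1.0000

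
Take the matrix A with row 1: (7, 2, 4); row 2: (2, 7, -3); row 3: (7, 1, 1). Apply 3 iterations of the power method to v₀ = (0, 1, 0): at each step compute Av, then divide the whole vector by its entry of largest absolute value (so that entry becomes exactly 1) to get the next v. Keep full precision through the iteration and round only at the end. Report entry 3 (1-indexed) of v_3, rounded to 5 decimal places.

Av0 = (2.000000, 7.000000, 1.000000); divide by 7.000000 → v1 = (0.285714, 1.000000, 0.142857)
Av1 = (4.571429, 7.142857, 3.142857); divide by 7.142857 → v2 = (0.640000, 1.000000, 0.440000)
Av2 = (8.240000, 6.960000, 5.920000); divide by 8.240000 → v3 = (1.000000, 0.844660, 0.718447)
Requested entry of v3: 296/412 = 0.71845

0.71845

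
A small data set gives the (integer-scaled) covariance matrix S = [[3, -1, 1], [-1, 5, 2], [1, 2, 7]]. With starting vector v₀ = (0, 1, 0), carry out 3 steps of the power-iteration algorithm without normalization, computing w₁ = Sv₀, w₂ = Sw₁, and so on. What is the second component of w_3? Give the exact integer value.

w1 = Sv₀ = (3·0 + (-1)·1 + 1·0; (-1)·0 + 5·1 + 2·0; 1·0 + 2·1 + 7·0) = (-1, 5, 2)
w2 = Sw1 = (3·(-1) + (-1)·5 + 1·2; (-1)·(-1) + 5·5 + 2·2; 1·(-1) + 2·5 + 7·2) = (-6, 30, 23)
w3 = Sw2 = (-25, 202, 215)
The requested component of w3 is 202.

202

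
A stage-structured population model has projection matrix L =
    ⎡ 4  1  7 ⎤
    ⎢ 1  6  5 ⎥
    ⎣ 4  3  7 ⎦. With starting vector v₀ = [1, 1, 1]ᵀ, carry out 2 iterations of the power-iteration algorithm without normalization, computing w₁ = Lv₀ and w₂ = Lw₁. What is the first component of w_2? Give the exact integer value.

w1 = Lv₀ = (12, 12, 14)
w2 = Lw1 = (158, 154, 182)
The requested component of w2 is 158.

158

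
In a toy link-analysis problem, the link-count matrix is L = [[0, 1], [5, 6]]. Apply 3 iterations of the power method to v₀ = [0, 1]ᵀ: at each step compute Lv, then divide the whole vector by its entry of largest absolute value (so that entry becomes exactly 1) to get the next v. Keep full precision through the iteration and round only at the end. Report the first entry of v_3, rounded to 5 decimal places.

0.14855

Lv0 = (1.000000, 6.000000); divide by 6.000000 → v1 = (0.166667, 1.000000)
Lv1 = (1.000000, 6.833333); divide by 6.833333 → v2 = (0.146341, 1.000000)
Lv2 = (1.000000, 6.731707); divide by 6.731707 → v3 = (0.148551, 1.000000)
Requested entry of v3: 41/276 = 0.14855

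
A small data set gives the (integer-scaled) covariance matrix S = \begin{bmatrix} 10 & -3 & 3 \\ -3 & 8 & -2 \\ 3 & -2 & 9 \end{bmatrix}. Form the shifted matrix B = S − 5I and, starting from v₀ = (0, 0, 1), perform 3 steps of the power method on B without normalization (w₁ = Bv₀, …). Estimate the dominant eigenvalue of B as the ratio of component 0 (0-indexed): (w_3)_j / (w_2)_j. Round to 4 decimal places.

9.7273

B = S − 5I has rows (5, -3, 3); (-3, 3, -2); (3, -2, 4)
w1 = Bv₀ = (5·0 + (-3)·0 + 3·1; (-3)·0 + 3·0 + (-2)·1; 3·0 + (-2)·0 + 4·1) = (3, -2, 4)
w2 = Bw1 = (5·3 + (-3)·(-2) + 3·4; (-3)·3 + 3·(-2) + (-2)·4; 3·3 + (-2)·(-2) + 4·4) = (33, -23, 29)
w3 = Bw2 = (321, -226, 261)
Ratio: 321/33 = 9.7273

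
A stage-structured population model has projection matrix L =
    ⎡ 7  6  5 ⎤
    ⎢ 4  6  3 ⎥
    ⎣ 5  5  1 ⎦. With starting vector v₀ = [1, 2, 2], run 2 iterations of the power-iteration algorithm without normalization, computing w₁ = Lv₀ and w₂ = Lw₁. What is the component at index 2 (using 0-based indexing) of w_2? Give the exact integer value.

w1 = Lv₀ = (29, 22, 17)
w2 = Lw1 = (420, 299, 272)
The requested component of w2 is 272.

272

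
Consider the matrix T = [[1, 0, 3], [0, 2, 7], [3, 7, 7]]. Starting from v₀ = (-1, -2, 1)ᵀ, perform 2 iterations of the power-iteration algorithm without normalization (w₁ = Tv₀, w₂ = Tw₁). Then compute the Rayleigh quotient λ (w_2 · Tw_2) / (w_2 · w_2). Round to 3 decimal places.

λ ≈ 10.057

w1 = Tv₀ = (2, 3, -10)
w2 = Tw1 = (-28, -64, -43)
Tw2 = (-157, -429, -833)
w2·Tw2 = (-28)·(-157) + (-64)·(-429) + (-43)·(-833) = 67671; w2·w2 = (-28)·(-28) + (-64)·(-64) + (-43)·(-43) = 6729
λ ≈ 67671/6729 = 10.057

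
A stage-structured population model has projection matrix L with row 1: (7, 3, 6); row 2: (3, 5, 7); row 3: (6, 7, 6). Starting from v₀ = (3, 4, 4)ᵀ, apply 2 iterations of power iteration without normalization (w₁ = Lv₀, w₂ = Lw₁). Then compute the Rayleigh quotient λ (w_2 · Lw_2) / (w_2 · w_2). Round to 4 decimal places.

16.8204

w1 = Lv₀ = (7·3 + 3·4 + 6·4; 3·3 + 5·4 + 7·4; 6·3 + 7·4 + 6·4) = (57, 57, 70)
w2 = Lw1 = (7·57 + 3·57 + 6·70; 3·57 + 5·57 + 7·70; 6·57 + 7·57 + 6·70) = (990, 946, 1161)
Lw2 = (16734, 15827, 19528)
w2·Lw2 = 990·16734 + 946·15827 + 1161·19528 = 54211010; w2·w2 = 990·990 + 946·946 + 1161·1161 = 3222937
λ ≈ 54211010/3222937 = 16.8204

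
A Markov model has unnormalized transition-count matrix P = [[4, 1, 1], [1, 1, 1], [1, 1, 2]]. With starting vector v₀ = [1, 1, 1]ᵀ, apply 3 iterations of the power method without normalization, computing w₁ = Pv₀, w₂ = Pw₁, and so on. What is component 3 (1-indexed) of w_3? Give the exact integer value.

w1 = Pv₀ = (4·1 + 1·1 + 1·1; 1·1 + 1·1 + 1·1; 1·1 + 1·1 + 2·1) = (6, 3, 4)
w2 = Pw1 = (4·6 + 1·3 + 1·4; 1·6 + 1·3 + 1·4; 1·6 + 1·3 + 2·4) = (31, 13, 17)
w3 = Pw2 = (154, 61, 78)
The requested component of w3 is 78.

78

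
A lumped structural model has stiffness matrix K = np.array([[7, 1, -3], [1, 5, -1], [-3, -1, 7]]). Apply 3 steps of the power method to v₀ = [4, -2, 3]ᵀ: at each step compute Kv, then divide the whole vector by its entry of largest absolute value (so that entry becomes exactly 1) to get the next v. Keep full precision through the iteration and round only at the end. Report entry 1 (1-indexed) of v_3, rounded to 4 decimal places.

1.0000

Kv0 = (17.00000, -9.00000, 11.00000); divide by 17.00000 → v1 = (1.00000, -0.52941, 0.64706)
Kv1 = (4.52941, -2.29412, 2.05882); divide by 4.52941 → v2 = (1.00000, -0.50649, 0.45455)
Kv2 = (5.12987, -1.98701, 0.68831); divide by 5.12987 → v3 = (1.00000, -0.38734, 0.13418)
Requested entry of v3: 395/395 = 1.0000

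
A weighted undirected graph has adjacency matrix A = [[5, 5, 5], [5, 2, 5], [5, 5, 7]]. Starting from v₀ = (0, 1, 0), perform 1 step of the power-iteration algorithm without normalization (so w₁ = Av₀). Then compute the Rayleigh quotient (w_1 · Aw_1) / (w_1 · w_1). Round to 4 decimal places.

w1 = Av₀ = (5·0 + 5·1 + 5·0; 5·0 + 2·1 + 5·0; 5·0 + 5·1 + 7·0) = (5, 2, 5)
Aw1 = (60, 54, 70)
w1·Aw1 = 5·60 + 2·54 + 5·70 = 758; w1·w1 = 5·5 + 2·2 + 5·5 = 54
λ ≈ 758/54 = 14.0370

14.0370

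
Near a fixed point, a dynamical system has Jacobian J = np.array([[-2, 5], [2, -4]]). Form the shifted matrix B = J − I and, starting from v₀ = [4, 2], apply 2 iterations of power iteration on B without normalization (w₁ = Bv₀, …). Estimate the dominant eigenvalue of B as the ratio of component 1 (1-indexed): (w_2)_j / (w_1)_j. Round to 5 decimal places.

B = J − I has rows (-3, 5); (2, -5)
w1 = Bv₀ = (-2, -2)
w2 = Bw1 = (-4, 6)
Ratio: -4/-2 = 2.00000

2.00000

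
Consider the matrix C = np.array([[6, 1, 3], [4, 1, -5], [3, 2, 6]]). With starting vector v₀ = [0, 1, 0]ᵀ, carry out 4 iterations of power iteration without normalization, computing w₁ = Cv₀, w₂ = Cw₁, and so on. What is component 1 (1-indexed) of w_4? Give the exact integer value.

w1 = Cv₀ = (6·0 + 1·1 + 3·0; 4·0 + 1·1 + (-5)·0; 3·0 + 2·1 + 6·0) = (1, 1, 2)
w2 = Cw1 = (6·1 + 1·1 + 3·2; 4·1 + 1·1 + (-5)·2; 3·1 + 2·1 + 6·2) = (13, -5, 17)
w3 = Cw2 = (124, -38, 131)
w4 = Cw3 = (1099, -197, 1082)
The requested component of w4 is 1099.

1099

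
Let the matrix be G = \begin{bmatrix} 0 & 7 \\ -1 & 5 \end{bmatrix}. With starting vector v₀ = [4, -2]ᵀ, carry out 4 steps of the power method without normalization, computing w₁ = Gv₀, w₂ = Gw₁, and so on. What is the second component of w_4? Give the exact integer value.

w1 = Gv₀ = (0·4 + 7·(-2); (-1)·4 + 5·(-2)) = (-14, -14)
w2 = Gw1 = (0·(-14) + 7·(-14); (-1)·(-14) + 5·(-14)) = (-98, -56)
w3 = Gw2 = (-392, -182)
w4 = Gw3 = (-1274, -518)
The requested component of w4 is -518.

-518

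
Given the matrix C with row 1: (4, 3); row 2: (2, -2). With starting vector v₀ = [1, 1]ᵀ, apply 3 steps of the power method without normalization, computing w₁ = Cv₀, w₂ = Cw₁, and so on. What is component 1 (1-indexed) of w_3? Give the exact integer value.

154

w1 = Cv₀ = (7, 0)
w2 = Cw1 = (28, 14)
w3 = Cw2 = (154, 28)
The requested component of w3 is 154.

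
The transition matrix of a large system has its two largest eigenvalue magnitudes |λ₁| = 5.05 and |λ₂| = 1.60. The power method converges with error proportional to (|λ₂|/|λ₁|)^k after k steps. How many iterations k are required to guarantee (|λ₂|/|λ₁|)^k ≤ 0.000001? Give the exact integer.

13

|λ₂/λ₁| = 1.60/5.05 = 0.31683
Need k ≥ ln(0.000001) / ln(0.31683) = -13.8155 / -1.1494 ≈ 12.020
Smallest integer k satisfying the bound: 13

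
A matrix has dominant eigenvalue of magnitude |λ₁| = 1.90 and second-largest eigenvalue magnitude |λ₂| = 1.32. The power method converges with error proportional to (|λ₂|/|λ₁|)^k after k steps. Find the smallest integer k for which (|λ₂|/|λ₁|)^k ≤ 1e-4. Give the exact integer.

26

|λ₂/λ₁| = 1.32/1.90 = 0.69474
Need k ≥ ln(1e-4) / ln(0.69474) = -9.2103 / -0.3642 ≈ 25.288
Smallest integer k satisfying the bound: 26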